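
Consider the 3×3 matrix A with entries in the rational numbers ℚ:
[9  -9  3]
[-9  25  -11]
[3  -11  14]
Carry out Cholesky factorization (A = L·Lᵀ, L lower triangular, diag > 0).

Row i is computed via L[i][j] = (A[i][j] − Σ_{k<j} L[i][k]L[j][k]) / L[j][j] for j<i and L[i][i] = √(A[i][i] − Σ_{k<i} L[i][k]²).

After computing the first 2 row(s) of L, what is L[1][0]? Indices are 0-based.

L[1][0] = -3

Step 1: L[0][0] = √(9) = 3.
  L[1][0] = (-9) / L[0][0] = -3.
Step 2: L[1][1] = √(16) = 4.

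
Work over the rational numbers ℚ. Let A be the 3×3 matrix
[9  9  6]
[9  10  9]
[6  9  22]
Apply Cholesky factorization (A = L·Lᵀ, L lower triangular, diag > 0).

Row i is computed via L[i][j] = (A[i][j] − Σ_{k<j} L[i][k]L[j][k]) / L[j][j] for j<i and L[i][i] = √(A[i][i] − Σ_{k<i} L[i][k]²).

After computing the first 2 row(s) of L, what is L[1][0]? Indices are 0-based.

Step 1: L[0][0] = √(9) = 3.
  L[1][0] = (9) / L[0][0] = 3.
Step 2: L[1][1] = √(1) = 1.

L[1][0] = 3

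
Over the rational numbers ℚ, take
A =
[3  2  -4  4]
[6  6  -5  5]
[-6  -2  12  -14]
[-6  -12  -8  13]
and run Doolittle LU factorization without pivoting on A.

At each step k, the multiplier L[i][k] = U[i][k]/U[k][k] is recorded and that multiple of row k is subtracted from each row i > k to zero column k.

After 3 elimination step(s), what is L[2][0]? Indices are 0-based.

k=0: U[0][0]=3
  eliminate (1,0): mult=2, new row 1: (0, 2, 3, -3); set L[1][0]=2
  eliminate (2,0): mult=-2, new row 2: (0, 2, 4, -6); set L[2][0]=-2
  eliminate (3,0): mult=-2, new row 3: (0, -8, -16, 21); set L[3][0]=-2
k=1: U[1][1]=2
  eliminate (2,1): mult=1, new row 2: (0, 0, 1, -3); set L[2][1]=1
  eliminate (3,1): mult=-4, new row 3: (0, 0, -4, 9); set L[3][1]=-4
k=2: U[2][2]=1
  eliminate (3,2): mult=-4, new row 3: (0, 0, 0, -3); set L[3][2]=-4

L[2][0] = -2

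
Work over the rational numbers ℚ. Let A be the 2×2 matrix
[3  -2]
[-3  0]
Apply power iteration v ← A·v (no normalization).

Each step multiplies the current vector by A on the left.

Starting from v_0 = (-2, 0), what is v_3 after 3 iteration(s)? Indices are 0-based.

v_3 = (-126, 90)

v_0 = (-2, 0).
v_1 = A·v_0 = (-6, 6).
v_2 = A·v_1 = (-30, 18).
v_3 = A·v_2 = (-126, 90).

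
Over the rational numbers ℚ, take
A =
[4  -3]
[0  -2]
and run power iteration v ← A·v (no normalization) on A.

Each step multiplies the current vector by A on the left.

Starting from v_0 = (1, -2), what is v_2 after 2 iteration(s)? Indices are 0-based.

v_0 = (1, -2).
v_1 = A·v_0 = (10, 4).
v_2 = A·v_1 = (28, -8).

v_2 = (28, -8)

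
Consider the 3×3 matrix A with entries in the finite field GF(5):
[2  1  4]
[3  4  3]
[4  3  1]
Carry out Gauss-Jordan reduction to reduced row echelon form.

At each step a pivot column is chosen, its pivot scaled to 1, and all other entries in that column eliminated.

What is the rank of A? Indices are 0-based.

[1] R0 /= 2  ⇒  (1, 3, 2)
     R1 -= 3·R0  ⇒  (0, 0, 2)
     R2 -= 4·R0  ⇒  (0, 1, 3)
[2] R1 <-> R2
[2] R1 /= 1  ⇒  (0, 1, 3)
     R0 -= 3·R1  ⇒  (1, 0, 3)
[3] R2 /= 2  ⇒  (0, 0, 1)
     R0 -= 3·R2  ⇒  (1, 0, 0)
     R1 -= 3·R2  ⇒  (0, 1, 0)

rank = 3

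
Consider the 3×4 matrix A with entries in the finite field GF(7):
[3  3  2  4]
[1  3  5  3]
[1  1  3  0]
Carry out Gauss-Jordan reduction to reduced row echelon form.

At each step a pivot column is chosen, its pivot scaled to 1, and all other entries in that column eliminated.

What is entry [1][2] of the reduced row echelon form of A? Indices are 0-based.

M[1][2] = 1

step 1: normalize row 0 (÷3) = (1, 1, 3, 6)
  row 1: subtract 1×row0 = (0, 2, 2, 4)
  row 2: subtract 1×row0 = (0, 0, 0, 1)
step 2: normalize row 1 (÷2) = (0, 1, 1, 2)
  row 0: subtract 1×row1 = (1, 0, 2, 4)
skip col 2 (zero from row 2)
step 3: normalize row 2 (÷1) = (0, 0, 0, 1)
  row 0: subtract 4×row2 = (1, 0, 2, 0)
  row 1: subtract 2×row2 = (0, 1, 1, 0)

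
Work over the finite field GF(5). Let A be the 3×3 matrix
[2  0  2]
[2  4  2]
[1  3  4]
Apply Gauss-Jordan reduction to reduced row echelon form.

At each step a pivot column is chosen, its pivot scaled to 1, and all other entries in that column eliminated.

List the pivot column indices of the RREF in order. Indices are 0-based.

[1] R0 /= 2  ⇒  (1, 0, 1)
     R1 -= 2·R0  ⇒  (0, 4, 0)
     R2 -= 1·R0  ⇒  (0, 3, 3)
[2] R1 /= 4  ⇒  (0, 1, 0)
     R2 -= 3·R1  ⇒  (0, 0, 3)
[3] R2 /= 3  ⇒  (0, 0, 1)
     R0 -= 1·R2  ⇒  (1, 0, 0)

pivot columns: 0, 1, 2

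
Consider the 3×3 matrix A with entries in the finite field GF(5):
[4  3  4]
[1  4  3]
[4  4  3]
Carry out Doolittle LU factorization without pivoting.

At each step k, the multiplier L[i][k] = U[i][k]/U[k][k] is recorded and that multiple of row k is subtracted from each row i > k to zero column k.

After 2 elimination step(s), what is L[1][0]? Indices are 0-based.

L[1][0] = 4

[col 0] pivot 4
  R1 -= 4*R0 → (0, 2, 2)  (L[1][0] := 4)
  R2 -= 1*R0 → (0, 1, 4)  (L[2][0] := 1)
[col 1] pivot 2
  R2 -= 3*R1 → (0, 0, 3)  (L[2][1] := 3)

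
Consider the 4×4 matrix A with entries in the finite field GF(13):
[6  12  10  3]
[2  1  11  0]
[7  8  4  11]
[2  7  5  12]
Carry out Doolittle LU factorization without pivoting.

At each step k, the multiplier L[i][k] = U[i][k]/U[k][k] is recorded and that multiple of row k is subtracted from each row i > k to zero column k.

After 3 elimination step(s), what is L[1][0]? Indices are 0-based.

Step 1: pivot at (0,0) is 6.
  row1 ← row1 − (9)·row0  ⇒  L[1][0]=9, U row1=(0, 10, 12, 12)
  row2 ← row2 − (12)·row0  ⇒  L[2][0]=12, U row2=(0, 7, 1, 1)
  row3 ← row3 − (9)·row0  ⇒  L[3][0]=9, U row3=(0, 3, 6, 11)
Step 2: pivot at (1,1) is 10.
  row2 ← row2 − (2)·row1  ⇒  L[2][1]=2, U row2=(0, 0, 3, 3)
  row3 ← row3 − (12)·row1  ⇒  L[3][1]=12, U row3=(0, 0, 5, 10)
Step 3: pivot at (2,2) is 3.
  row3 ← row3 − (6)·row2  ⇒  L[3][2]=6, U row3=(0, 0, 0, 5)

L[1][0] = 9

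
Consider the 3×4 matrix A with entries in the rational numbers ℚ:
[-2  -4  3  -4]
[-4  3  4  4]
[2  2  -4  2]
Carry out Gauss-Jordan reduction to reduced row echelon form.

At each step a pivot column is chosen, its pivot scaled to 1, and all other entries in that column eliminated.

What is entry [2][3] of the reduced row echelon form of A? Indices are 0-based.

M[2][3] = -2/15

pivot(0,0)=-2: scale R0 → (1, 2, -3/2, 2)
  clear (1,0): R1 −= (-4)R0 → (0, 11, -2, 12)
  clear (2,0): R2 −= (2)R0 → (0, -2, -1, -2)
pivot(1,1)=11: scale R1 → (0, 1, -2/11, 12/11)
  clear (0,1): R0 −= (2)R1 → (1, 0, -25/22, -2/11)
  clear (2,1): R2 −= (-2)R1 → (0, 0, -15/11, 2/11)
pivot(2,2)=-15/11: scale R2 → (0, 0, 1, -2/15)
  clear (0,2): R0 −= (-25/22)R2 → (1, 0, 0, -1/3)
  clear (1,2): R1 −= (-2/11)R2 → (0, 1, 0, 16/15)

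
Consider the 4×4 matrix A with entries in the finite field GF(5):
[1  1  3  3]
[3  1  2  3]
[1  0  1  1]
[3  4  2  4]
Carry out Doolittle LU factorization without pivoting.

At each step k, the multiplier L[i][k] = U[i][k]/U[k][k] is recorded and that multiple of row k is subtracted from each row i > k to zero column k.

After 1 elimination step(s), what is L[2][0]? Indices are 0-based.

L[2][0] = 1

[col 0] pivot 1
  R1 -= 3*R0 → (0, 3, 3, 4)  (L[1][0] := 3)
  R2 -= 1*R0 → (0, 4, 3, 3)  (L[2][0] := 1)
  R3 -= 3*R0 → (0, 1, 3, 0)  (L[3][0] := 3)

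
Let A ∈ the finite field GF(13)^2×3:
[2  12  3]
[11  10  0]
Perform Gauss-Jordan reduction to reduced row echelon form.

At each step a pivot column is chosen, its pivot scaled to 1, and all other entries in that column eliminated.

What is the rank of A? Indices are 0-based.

[1] R0 /= 2  ⇒  (1, 6, 8)
     R1 -= 11·R0  ⇒  (0, 9, 3)
[2] R1 /= 9  ⇒  (0, 1, 9)
     R0 -= 6·R1  ⇒  (1, 0, 6)

rank = 2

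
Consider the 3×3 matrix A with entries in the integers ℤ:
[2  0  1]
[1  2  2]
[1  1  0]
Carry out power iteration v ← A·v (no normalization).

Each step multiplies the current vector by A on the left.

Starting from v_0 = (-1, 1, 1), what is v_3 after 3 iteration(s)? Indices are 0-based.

v_0 = (-1, 1, 1).
v_1 = A·v_0 = (-1, 3, 0).
v_2 = A·v_1 = (-2, 5, 2).
v_3 = A·v_2 = (-2, 12, 3).

v_3 = (-2, 12, 3)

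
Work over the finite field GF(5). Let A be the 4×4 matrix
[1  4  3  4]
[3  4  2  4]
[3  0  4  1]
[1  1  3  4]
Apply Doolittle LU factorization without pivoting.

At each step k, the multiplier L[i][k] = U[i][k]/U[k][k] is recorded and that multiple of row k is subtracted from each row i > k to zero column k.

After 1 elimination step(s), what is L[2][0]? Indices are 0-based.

L[2][0] = 3

[col 0] pivot 1
  R1 -= 3*R0 → (0, 2, 3, 2)  (L[1][0] := 3)
  R2 -= 3*R0 → (0, 3, 0, 4)  (L[2][0] := 3)
  R3 -= 1*R0 → (0, 2, 0, 0)  (L[3][0] := 1)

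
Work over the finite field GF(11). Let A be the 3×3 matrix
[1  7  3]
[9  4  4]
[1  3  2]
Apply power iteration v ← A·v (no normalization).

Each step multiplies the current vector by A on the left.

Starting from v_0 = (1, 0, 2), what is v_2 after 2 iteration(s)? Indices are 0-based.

v_0 = (1, 0, 2).
v_1 = A·v_0 = (7, 6, 5).
v_2 = A·v_1 = (9, 8, 2).

v_2 = (9, 8, 2)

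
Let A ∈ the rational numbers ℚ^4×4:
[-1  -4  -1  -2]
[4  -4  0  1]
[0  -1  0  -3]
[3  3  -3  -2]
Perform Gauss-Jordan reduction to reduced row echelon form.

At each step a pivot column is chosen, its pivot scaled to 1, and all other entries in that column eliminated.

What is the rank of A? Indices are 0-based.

rank = 4

[1] R0 /= -1  ⇒  (1, 4, 1, 2)
     R1 -= 4·R0  ⇒  (0, -20, -4, -7)
     R3 -= 3·R0  ⇒  (0, -9, -6, -8)
[2] R1 /= -20  ⇒  (0, 1, 1/5, 7/20)
     R0 -= 4·R1  ⇒  (1, 0, 1/5, 3/5)
     R2 -= -1·R1  ⇒  (0, 0, 1/5, -53/20)
     R3 -= -9·R1  ⇒  (0, 0, -21/5, -97/20)
[3] R2 /= 1/5  ⇒  (0, 0, 1, -53/4)
     R0 -= 1/5·R2  ⇒  (1, 0, 0, 13/4)
     R1 -= 1/5·R2  ⇒  (0, 1, 0, 3)
     R3 -= -21/5·R2  ⇒  (0, 0, 0, -121/2)
[4] R3 /= -121/2  ⇒  (0, 0, 0, 1)
     R0 -= 13/4·R3  ⇒  (1, 0, 0, 0)
     R1 -= 3·R3  ⇒  (0, 1, 0, 0)
     R2 -= -53/4·R3  ⇒  (0, 0, 1, 0)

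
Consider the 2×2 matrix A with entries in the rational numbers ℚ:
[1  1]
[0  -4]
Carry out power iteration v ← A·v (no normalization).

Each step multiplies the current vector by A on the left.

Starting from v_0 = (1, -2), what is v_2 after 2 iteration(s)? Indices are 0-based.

v_2 = (7, -32)

v_0 = (1, -2).
v_1 = A·v_0 = (-1, 8).
v_2 = A·v_1 = (7, -32).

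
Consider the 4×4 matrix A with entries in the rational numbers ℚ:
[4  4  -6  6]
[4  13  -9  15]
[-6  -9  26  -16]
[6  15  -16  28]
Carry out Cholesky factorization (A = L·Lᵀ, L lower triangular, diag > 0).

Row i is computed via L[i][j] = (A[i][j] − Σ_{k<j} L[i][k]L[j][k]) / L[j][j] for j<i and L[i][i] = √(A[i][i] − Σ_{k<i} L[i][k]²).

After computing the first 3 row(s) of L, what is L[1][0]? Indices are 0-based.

Step 1: L[0][0] = √(4) = 2.
  L[1][0] = (4) / L[0][0] = 2.
Step 2: L[1][1] = √(9) = 3.
  L[2][0] = (-6) / L[0][0] = -3.
  L[2][1] = (-3) / L[1][1] = -1.
Step 3: L[2][2] = √(16) = 4.

L[1][0] = 2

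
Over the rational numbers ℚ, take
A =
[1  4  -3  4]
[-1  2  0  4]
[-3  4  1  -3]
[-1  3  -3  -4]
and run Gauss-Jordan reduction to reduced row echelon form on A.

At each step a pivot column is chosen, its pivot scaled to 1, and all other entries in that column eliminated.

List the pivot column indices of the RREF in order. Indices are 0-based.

pivot columns: 0, 1, 2, 3

[1] R0 /= 1  ⇒  (1, 4, -3, 4)
     R1 -= -1·R0  ⇒  (0, 6, -3, 8)
     R2 -= -3·R0  ⇒  (0, 16, -8, 9)
     R3 -= -1·R0  ⇒  (0, 7, -6, 0)
[2] R1 /= 6  ⇒  (0, 1, -1/2, 4/3)
     R0 -= 4·R1  ⇒  (1, 0, -1, -4/3)
     R2 -= 16·R1  ⇒  (0, 0, 0, -37/3)
     R3 -= 7·R1  ⇒  (0, 0, -5/2, -28/3)
[3] R2 <-> R3
[3] R2 /= -5/2  ⇒  (0, 0, 1, 56/15)
     R0 -= -1·R2  ⇒  (1, 0, 0, 12/5)
     R1 -= -1/2·R2  ⇒  (0, 1, 0, 16/5)
[4] R3 /= -37/3  ⇒  (0, 0, 0, 1)
     R0 -= 12/5·R3  ⇒  (1, 0, 0, 0)
     R1 -= 16/5·R3  ⇒  (0, 1, 0, 0)
     R2 -= 56/15·R3  ⇒  (0, 0, 1, 0)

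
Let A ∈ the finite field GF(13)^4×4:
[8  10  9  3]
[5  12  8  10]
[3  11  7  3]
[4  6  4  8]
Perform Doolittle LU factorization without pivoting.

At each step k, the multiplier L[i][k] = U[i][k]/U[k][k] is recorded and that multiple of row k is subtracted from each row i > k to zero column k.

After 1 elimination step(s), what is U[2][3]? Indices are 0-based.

[col 0] pivot 8
  R1 -= 12*R0 → (0, 9, 4, 0)  (L[1][0] := 12)
  R2 -= 2*R0 → (0, 4, 2, 10)  (L[2][0] := 2)
  R3 -= 7*R0 → (0, 1, 6, 0)  (L[3][0] := 7)

U[2][3] = 10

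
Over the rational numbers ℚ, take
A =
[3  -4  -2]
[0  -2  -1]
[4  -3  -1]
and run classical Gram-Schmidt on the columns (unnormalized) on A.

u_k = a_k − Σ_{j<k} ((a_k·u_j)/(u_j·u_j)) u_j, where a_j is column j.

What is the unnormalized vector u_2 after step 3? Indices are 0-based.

Step 1: u_0 = a_0 = (3, 0, 4).
Step 2: u_1 = a_1 − (-24/25)·u_0 = (-28/25, -2, 21/25).
Step 3: u_2 = a_2 − (-2/5)·u_0 − (85/149)·u_1 = (-24/149, 21/149, 18/149).

u_2 = (-24/149, 21/149, 18/149)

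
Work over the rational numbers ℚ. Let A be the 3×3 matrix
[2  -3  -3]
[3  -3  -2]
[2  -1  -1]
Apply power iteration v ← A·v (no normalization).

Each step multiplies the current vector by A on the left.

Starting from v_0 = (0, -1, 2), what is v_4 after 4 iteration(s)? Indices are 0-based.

v_4 = (-36, -4, 20)

v_0 = (0, -1, 2).
v_1 = A·v_0 = (-3, -1, -1).
v_2 = A·v_1 = (0, -4, -4).
v_3 = A·v_2 = (24, 20, 8).
v_4 = A·v_3 = (-36, -4, 20).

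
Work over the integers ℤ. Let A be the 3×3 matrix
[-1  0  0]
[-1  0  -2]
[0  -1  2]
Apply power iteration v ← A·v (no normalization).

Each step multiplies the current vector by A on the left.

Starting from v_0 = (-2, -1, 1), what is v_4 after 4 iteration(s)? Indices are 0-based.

v_0 = (-2, -1, 1).
v_1 = A·v_0 = (2, 0, 3).
v_2 = A·v_1 = (-2, -8, 6).
v_3 = A·v_2 = (2, -10, 20).
v_4 = A·v_3 = (-2, -42, 50).

v_4 = (-2, -42, 50)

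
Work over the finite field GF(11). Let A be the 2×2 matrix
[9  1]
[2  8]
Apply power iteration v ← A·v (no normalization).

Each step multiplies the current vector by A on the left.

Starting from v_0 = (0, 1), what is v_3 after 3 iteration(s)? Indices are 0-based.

v_3 = (10, 1)

v_0 = (0, 1).
v_1 = A·v_0 = (1, 8).
v_2 = A·v_1 = (6, 0).
v_3 = A·v_2 = (10, 1).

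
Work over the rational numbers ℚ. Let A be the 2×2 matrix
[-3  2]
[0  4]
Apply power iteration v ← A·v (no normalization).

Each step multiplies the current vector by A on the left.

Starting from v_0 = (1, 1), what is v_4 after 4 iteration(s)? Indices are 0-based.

v_4 = (131, 256)

v_0 = (1, 1).
v_1 = A·v_0 = (-1, 4).
v_2 = A·v_1 = (11, 16).
v_3 = A·v_2 = (-1, 64).
v_4 = A·v_3 = (131, 256).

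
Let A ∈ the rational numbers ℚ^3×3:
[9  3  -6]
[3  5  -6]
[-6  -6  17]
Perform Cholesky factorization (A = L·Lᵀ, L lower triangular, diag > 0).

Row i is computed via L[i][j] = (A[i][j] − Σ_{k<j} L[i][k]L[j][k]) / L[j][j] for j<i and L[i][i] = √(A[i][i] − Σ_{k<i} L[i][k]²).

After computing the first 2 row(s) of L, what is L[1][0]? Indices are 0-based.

Step 1: L[0][0] = √(9) = 3.
  L[1][0] = (3) / L[0][0] = 1.
Step 2: L[1][1] = √(4) = 2.

L[1][0] = 1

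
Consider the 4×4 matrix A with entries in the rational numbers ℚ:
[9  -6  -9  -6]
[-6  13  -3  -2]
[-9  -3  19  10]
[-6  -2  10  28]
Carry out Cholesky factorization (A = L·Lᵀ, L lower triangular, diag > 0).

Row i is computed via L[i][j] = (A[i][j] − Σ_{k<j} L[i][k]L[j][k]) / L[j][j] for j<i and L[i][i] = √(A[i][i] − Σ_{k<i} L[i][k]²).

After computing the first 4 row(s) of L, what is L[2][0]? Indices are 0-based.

L[2][0] = -3

Step 1: L[0][0] = √(9) = 3.
  L[1][0] = (-6) / L[0][0] = -2.
Step 2: L[1][1] = √(9) = 3.
  L[2][0] = (-9) / L[0][0] = -3.
  L[2][1] = (-9) / L[1][1] = -3.
Step 3: L[2][2] = √(1) = 1.
  L[3][0] = (-6) / L[0][0] = -2.
  L[3][1] = (-6) / L[1][1] = -2.
  L[3][2] = (-2) / L[2][2] = -2.
Step 4: L[3][3] = √(16) = 4.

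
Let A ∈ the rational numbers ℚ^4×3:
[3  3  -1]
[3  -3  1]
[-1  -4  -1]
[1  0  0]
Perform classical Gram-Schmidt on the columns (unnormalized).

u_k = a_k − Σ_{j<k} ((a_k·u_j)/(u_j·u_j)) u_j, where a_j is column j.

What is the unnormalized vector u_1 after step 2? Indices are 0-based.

u_1 = (12/5, -18/5, -19/5, -1/5)

Step 1: u_0 = a_0 = (3, 3, -1, 1).
Step 2: u_1 = a_1 − (1/5)·u_0 = (12/5, -18/5, -19/5, -1/5).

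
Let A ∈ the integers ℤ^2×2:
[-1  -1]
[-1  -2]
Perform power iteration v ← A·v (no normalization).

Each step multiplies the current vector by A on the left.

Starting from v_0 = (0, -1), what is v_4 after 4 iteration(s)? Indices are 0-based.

v_4 = (-21, -34)

v_0 = (0, -1).
v_1 = A·v_0 = (1, 2).
v_2 = A·v_1 = (-3, -5).
v_3 = A·v_2 = (8, 13).
v_4 = A·v_3 = (-21, -34).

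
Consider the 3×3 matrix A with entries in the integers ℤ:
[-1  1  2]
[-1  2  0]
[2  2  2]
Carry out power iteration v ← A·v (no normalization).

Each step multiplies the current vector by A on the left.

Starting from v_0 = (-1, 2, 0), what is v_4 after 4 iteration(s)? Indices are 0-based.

v_4 = (99, -25, 230)

v_0 = (-1, 2, 0).
v_1 = A·v_0 = (3, 5, 2).
v_2 = A·v_1 = (6, 7, 20).
v_3 = A·v_2 = (41, 8, 66).
v_4 = A·v_3 = (99, -25, 230).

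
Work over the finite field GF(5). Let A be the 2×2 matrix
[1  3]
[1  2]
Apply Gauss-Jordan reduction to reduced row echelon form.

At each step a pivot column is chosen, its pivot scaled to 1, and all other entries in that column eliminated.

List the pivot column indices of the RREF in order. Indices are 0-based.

pivot(0,0)=1: scale R0 → (1, 3)
  clear (1,0): R1 −= (1)R0 → (0, 4)
pivot(1,1)=4: scale R1 → (0, 1)
  clear (0,1): R0 −= (3)R1 → (1, 0)

pivot columns: 0, 1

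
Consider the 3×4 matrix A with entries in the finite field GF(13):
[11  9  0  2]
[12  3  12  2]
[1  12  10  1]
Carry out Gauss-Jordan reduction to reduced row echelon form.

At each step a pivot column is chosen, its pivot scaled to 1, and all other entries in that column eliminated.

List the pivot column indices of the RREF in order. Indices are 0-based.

[1] R0 /= 11  ⇒  (1, 2, 0, 12)
     R1 -= 12·R0  ⇒  (0, 5, 12, 1)
     R2 -= 1·R0  ⇒  (0, 10, 10, 2)
[2] R1 /= 5  ⇒  (0, 1, 5, 8)
     R0 -= 2·R1  ⇒  (1, 0, 3, 9)
     R2 -= 10·R1  ⇒  (0, 0, 12, 0)
[3] R2 /= 12  ⇒  (0, 0, 1, 0)
     R0 -= 3·R2  ⇒  (1, 0, 0, 9)
     R1 -= 5·R2  ⇒  (0, 1, 0, 8)

pivot columns: 0, 1, 2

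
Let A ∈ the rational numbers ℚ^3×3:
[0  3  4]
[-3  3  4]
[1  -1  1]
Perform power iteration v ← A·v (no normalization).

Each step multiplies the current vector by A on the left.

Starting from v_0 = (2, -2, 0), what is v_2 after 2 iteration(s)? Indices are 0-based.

v_2 = (-20, -2, 10)

v_0 = (2, -2, 0).
v_1 = A·v_0 = (-6, -12, 4).
v_2 = A·v_1 = (-20, -2, 10).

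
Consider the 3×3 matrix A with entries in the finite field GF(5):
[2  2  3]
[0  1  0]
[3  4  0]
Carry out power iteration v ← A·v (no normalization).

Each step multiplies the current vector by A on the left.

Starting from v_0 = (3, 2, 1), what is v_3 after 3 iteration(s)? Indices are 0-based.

v_3 = (2, 2, 1)

v_0 = (3, 2, 1).
v_1 = A·v_0 = (3, 2, 2).
v_2 = A·v_1 = (1, 2, 2).
v_3 = A·v_2 = (2, 2, 1).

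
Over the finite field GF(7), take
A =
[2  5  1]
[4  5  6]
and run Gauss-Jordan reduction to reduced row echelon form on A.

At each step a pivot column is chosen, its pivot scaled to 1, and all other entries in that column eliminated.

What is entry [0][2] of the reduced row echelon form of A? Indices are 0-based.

step 1: normalize row 0 (÷2) = (1, 6, 4)
  row 1: subtract 4×row0 = (0, 2, 4)
step 2: normalize row 1 (÷2) = (0, 1, 2)
  row 0: subtract 6×row1 = (1, 0, 6)

M[0][2] = 6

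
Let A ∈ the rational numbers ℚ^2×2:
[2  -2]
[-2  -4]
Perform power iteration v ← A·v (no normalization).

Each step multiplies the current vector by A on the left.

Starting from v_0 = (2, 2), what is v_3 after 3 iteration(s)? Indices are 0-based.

v_3 = (-48, -240)

v_0 = (2, 2).
v_1 = A·v_0 = (0, -12).
v_2 = A·v_1 = (24, 48).
v_3 = A·v_2 = (-48, -240).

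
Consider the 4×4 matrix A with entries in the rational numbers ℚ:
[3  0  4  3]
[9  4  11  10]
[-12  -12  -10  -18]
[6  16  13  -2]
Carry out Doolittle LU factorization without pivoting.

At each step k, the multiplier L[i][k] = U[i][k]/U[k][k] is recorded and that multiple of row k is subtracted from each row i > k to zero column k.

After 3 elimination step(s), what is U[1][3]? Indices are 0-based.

U[1][3] = 1

k=0: U[0][0]=3
  eliminate (1,0): mult=3, new row 1: (0, 4, -1, 1); set L[1][0]=3
  eliminate (2,0): mult=-4, new row 2: (0, -12, 6, -6); set L[2][0]=-4
  eliminate (3,0): mult=2, new row 3: (0, 16, 5, -8); set L[3][0]=2
k=1: U[1][1]=4
  eliminate (2,1): mult=-3, new row 2: (0, 0, 3, -3); set L[2][1]=-3
  eliminate (3,1): mult=4, new row 3: (0, 0, 9, -12); set L[3][1]=4
k=2: U[2][2]=3
  eliminate (3,2): mult=3, new row 3: (0, 0, 0, -3); set L[3][2]=3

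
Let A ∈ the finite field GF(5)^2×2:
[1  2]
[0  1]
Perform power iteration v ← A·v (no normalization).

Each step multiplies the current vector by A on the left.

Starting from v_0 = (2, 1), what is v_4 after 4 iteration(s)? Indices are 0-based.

v_0 = (2, 1).
v_1 = A·v_0 = (4, 1).
v_2 = A·v_1 = (1, 1).
v_3 = A·v_2 = (3, 1).
v_4 = A·v_3 = (0, 1).

v_4 = (0, 1)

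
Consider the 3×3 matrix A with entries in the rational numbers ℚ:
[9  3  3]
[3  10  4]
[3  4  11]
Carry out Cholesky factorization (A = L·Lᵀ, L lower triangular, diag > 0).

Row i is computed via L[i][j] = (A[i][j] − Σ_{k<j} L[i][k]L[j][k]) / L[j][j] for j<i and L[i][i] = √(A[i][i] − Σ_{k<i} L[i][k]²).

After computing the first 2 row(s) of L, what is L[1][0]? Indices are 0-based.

L[1][0] = 1

Step 1: L[0][0] = √(9) = 3.
  L[1][0] = (3) / L[0][0] = 1.
Step 2: L[1][1] = √(9) = 3.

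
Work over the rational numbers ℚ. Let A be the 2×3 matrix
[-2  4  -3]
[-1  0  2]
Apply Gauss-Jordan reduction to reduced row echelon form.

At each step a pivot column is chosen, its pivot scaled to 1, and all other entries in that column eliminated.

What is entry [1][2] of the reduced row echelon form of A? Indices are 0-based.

pivot(0,0)=-2: scale R0 → (1, -2, 3/2)
  clear (1,0): R1 −= (-1)R0 → (0, -2, 7/2)
pivot(1,1)=-2: scale R1 → (0, 1, -7/4)
  clear (0,1): R0 −= (-2)R1 → (1, 0, -2)

M[1][2] = -7/4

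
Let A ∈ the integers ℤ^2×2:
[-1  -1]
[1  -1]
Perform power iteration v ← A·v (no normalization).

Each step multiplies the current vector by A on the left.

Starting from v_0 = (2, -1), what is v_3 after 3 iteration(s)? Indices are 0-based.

v_3 = (6, 2)

v_0 = (2, -1).
v_1 = A·v_0 = (-1, 3).
v_2 = A·v_1 = (-2, -4).
v_3 = A·v_2 = (6, 2).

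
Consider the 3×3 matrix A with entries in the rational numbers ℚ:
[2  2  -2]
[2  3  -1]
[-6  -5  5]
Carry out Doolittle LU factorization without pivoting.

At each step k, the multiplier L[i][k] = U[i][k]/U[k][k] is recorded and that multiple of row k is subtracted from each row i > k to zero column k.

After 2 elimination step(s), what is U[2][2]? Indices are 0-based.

[col 0] pivot 2
  R1 -= 1*R0 → (0, 1, 1)  (L[1][0] := 1)
  R2 -= -3*R0 → (0, 1, -1)  (L[2][0] := -3)
[col 1] pivot 1
  R2 -= 1*R1 → (0, 0, -2)  (L[2][1] := 1)

U[2][2] = -2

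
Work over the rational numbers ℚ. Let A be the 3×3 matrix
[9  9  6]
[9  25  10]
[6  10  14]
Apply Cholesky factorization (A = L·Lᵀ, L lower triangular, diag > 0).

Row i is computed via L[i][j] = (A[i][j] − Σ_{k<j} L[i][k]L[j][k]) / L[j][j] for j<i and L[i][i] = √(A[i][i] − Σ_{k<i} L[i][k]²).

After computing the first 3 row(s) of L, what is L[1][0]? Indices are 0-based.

Step 1: L[0][0] = √(9) = 3.
  L[1][0] = (9) / L[0][0] = 3.
Step 2: L[1][1] = √(16) = 4.
  L[2][0] = (6) / L[0][0] = 2.
  L[2][1] = (4) / L[1][1] = 1.
Step 3: L[2][2] = √(9) = 3.

L[1][0] = 3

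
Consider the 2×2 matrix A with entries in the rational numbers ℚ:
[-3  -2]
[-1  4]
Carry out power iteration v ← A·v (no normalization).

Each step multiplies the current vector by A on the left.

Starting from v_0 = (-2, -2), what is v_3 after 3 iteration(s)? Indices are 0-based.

v_3 = (122, -118)

v_0 = (-2, -2).
v_1 = A·v_0 = (10, -6).
v_2 = A·v_1 = (-18, -34).
v_3 = A·v_2 = (122, -118).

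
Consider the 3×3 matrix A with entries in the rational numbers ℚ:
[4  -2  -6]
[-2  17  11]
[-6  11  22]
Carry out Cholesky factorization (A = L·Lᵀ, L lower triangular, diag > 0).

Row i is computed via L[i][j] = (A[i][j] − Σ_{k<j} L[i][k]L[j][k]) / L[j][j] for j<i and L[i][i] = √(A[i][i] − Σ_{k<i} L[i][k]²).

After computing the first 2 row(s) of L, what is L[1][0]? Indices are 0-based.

Step 1: L[0][0] = √(4) = 2.
  L[1][0] = (-2) / L[0][0] = -1.
Step 2: L[1][1] = √(16) = 4.

L[1][0] = -1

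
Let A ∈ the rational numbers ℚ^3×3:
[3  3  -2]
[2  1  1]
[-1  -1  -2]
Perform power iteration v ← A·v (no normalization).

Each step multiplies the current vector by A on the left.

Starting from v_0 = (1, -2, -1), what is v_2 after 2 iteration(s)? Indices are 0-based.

v_0 = (1, -2, -1).
v_1 = A·v_0 = (-1, -1, 3).
v_2 = A·v_1 = (-12, 0, -4).

v_2 = (-12, 0, -4)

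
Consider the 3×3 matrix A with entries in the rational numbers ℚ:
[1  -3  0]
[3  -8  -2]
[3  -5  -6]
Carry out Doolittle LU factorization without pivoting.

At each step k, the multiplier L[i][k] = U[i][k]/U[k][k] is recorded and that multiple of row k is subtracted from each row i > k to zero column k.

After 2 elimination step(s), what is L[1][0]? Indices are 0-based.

Step 1: pivot at (0,0) is 1.
  row1 ← row1 − (3)·row0  ⇒  L[1][0]=3, U row1=(0, 1, -2)
  row2 ← row2 − (3)·row0  ⇒  L[2][0]=3, U row2=(0, 4, -6)
Step 2: pivot at (1,1) is 1.
  row2 ← row2 − (4)·row1  ⇒  L[2][1]=4, U row2=(0, 0, 2)

L[1][0] = 3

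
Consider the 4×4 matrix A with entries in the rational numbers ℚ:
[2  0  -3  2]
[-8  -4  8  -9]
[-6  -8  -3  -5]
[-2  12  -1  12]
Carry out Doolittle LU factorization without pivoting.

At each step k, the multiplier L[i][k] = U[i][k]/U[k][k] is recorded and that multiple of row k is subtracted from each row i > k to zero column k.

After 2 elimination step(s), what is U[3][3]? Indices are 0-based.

U[3][3] = 11

Step 1: pivot at (0,0) is 2.
  row1 ← row1 − (-4)·row0  ⇒  L[1][0]=-4, U row1=(0, -4, -4, -1)
  row2 ← row2 − (-3)·row0  ⇒  L[2][0]=-3, U row2=(0, -8, -12, 1)
  row3 ← row3 − (-1)·row0  ⇒  L[3][0]=-1, U row3=(0, 12, -4, 14)
Step 2: pivot at (1,1) is -4.
  row2 ← row2 − (2)·row1  ⇒  L[2][1]=2, U row2=(0, 0, -4, 3)
  row3 ← row3 − (-3)·row1  ⇒  L[3][1]=-3, U row3=(0, 0, -16, 11)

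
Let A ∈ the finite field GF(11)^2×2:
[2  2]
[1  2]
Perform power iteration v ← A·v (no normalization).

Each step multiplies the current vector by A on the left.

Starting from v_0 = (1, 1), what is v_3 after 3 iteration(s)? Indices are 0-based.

v_3 = (4, 1)

v_0 = (1, 1).
v_1 = A·v_0 = (4, 3).
v_2 = A·v_1 = (3, 10).
v_3 = A·v_2 = (4, 1).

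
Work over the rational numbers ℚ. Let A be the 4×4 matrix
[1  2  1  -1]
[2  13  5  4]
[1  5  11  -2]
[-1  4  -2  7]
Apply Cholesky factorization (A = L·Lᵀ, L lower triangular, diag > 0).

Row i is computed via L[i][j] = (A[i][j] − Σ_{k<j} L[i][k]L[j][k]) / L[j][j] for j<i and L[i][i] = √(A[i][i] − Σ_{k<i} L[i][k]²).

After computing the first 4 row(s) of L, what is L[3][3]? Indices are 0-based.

Step 1: L[0][0] = √(1) = 1.
  L[1][0] = (2) / L[0][0] = 2.
Step 2: L[1][1] = √(9) = 3.
  L[2][0] = (1) / L[0][0] = 1.
  L[2][1] = (3) / L[1][1] = 1.
Step 3: L[2][2] = √(9) = 3.
  L[3][0] = (-1) / L[0][0] = -1.
  L[3][1] = (6) / L[1][1] = 2.
  L[3][2] = (-3) / L[2][2] = -1.
Step 4: L[3][3] = √(1) = 1.

L[3][3] = 1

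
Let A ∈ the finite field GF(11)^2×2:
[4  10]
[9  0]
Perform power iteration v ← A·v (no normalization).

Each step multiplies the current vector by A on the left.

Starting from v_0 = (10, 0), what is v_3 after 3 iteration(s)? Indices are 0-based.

v_0 = (10, 0).
v_1 = A·v_0 = (7, 2).
v_2 = A·v_1 = (4, 8).
v_3 = A·v_2 = (8, 3).

v_3 = (8, 3)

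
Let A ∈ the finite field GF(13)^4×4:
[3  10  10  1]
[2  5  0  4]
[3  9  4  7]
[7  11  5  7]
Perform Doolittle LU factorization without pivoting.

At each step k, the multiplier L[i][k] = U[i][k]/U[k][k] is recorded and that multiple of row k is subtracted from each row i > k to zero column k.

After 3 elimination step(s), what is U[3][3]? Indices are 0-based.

Step 1: pivot at (0,0) is 3.
  row1 ← row1 − (5)·row0  ⇒  L[1][0]=5, U row1=(0, 7, 2, 12)
  row2 ← row2 − (1)·row0  ⇒  L[2][0]=1, U row2=(0, 12, 7, 6)
  row3 ← row3 − (11)·row0  ⇒  L[3][0]=11, U row3=(0, 5, 12, 9)
Step 2: pivot at (1,1) is 7.
  row2 ← row2 − (11)·row1  ⇒  L[2][1]=11, U row2=(0, 0, 11, 4)
  row3 ← row3 − (10)·row1  ⇒  L[3][1]=10, U row3=(0, 0, 5, 6)
Step 3: pivot at (2,2) is 11.
  row3 ← row3 − (4)·row2  ⇒  L[3][2]=4, U row3=(0, 0, 0, 3)

U[3][3] = 3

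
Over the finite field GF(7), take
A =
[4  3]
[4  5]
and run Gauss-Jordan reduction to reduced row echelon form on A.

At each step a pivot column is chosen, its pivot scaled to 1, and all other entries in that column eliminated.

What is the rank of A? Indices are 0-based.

[1] R0 /= 4  ⇒  (1, 6)
     R1 -= 4·R0  ⇒  (0, 2)
[2] R1 /= 2  ⇒  (0, 1)
     R0 -= 6·R1  ⇒  (1, 0)

rank = 2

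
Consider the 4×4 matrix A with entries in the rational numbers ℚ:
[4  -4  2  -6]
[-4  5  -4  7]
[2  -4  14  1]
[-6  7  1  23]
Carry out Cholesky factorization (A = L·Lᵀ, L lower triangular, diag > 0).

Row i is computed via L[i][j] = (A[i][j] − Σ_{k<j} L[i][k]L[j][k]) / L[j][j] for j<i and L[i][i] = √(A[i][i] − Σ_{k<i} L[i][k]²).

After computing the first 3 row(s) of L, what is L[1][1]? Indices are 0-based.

Step 1: L[0][0] = √(4) = 2.
  L[1][0] = (-4) / L[0][0] = -2.
Step 2: L[1][1] = √(1) = 1.
  L[2][0] = (2) / L[0][0] = 1.
  L[2][1] = (-2) / L[1][1] = -2.
Step 3: L[2][2] = √(9) = 3.

L[1][1] = 1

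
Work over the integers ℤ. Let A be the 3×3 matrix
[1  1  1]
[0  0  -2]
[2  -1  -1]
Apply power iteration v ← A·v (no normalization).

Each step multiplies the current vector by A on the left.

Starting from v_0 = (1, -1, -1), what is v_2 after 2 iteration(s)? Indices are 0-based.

v_2 = (5, -8, -8)

v_0 = (1, -1, -1).
v_1 = A·v_0 = (-1, 2, 4).
v_2 = A·v_1 = (5, -8, -8).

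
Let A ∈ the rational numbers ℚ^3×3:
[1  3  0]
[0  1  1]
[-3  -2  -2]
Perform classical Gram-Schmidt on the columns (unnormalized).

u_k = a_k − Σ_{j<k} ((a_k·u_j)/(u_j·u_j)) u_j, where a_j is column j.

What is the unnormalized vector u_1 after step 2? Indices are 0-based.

Step 1: u_0 = a_0 = (1, 0, -3).
Step 2: u_1 = a_1 − (9/10)·u_0 = (21/10, 1, 7/10).

u_1 = (21/10, 1, 7/10)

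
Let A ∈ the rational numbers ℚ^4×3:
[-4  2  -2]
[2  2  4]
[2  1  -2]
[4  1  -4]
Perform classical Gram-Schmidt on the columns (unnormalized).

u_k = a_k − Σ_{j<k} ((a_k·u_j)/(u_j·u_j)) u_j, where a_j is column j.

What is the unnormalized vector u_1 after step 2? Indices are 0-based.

Step 1: u_0 = a_0 = (-4, 2, 2, 4).
Step 2: u_1 = a_1 − (1/20)·u_0 = (11/5, 19/10, 9/10, 4/5).

u_1 = (11/5, 19/10, 9/10, 4/5)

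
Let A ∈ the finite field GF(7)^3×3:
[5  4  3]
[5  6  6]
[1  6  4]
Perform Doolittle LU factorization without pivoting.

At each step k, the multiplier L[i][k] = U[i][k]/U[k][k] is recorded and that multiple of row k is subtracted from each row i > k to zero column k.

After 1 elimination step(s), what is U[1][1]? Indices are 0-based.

U[1][1] = 2

Step 1: pivot at (0,0) is 5.
  row1 ← row1 − (1)·row0  ⇒  L[1][0]=1, U row1=(0, 2, 3)
  row2 ← row2 − (3)·row0  ⇒  L[2][0]=3, U row2=(0, 1, 2)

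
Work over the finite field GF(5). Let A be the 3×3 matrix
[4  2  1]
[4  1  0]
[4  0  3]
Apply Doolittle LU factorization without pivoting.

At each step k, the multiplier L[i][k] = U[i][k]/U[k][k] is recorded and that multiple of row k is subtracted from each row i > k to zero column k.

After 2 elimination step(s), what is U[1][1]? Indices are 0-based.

[col 0] pivot 4
  R1 -= 1*R0 → (0, 4, 4)  (L[1][0] := 1)
  R2 -= 1*R0 → (0, 3, 2)  (L[2][0] := 1)
[col 1] pivot 4
  R2 -= 2*R1 → (0, 0, 4)  (L[2][1] := 2)

U[1][1] = 4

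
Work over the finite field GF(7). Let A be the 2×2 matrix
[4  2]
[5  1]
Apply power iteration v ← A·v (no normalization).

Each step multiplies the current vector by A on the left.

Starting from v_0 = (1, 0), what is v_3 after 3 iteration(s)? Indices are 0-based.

v_0 = (1, 0).
v_1 = A·v_0 = (4, 5).
v_2 = A·v_1 = (5, 4).
v_3 = A·v_2 = (0, 1).

v_3 = (0, 1)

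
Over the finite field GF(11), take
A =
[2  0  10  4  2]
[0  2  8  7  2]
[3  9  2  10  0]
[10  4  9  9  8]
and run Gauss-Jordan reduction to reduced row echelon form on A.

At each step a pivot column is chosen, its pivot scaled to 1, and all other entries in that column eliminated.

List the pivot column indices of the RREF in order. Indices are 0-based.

pivot columns: 0, 1, 2, 3

pivot(0,0)=2: scale R0 → (1, 0, 5, 2, 1)
  clear (2,0): R2 −= (3)R0 → (0, 9, 9, 4, 8)
  clear (3,0): R3 −= (10)R0 → (0, 4, 3, 0, 9)
pivot(1,1)=2: scale R1 → (0, 1, 4, 9, 1)
  clear (2,1): R2 −= (9)R1 → (0, 0, 6, 0, 10)
  clear (3,1): R3 −= (4)R1 → (0, 0, 9, 8, 5)
pivot(2,2)=6: scale R2 → (0, 0, 1, 0, 9)
  clear (0,2): R0 −= (5)R2 → (1, 0, 0, 2, 0)
  clear (1,2): R1 −= (4)R2 → (0, 1, 0, 9, 9)
  clear (3,2): R3 −= (9)R2 → (0, 0, 0, 8, 1)
pivot(3,3)=8: scale R3 → (0, 0, 0, 1, 7)
  clear (0,3): R0 −= (2)R3 → (1, 0, 0, 0, 8)
  clear (1,3): R1 −= (9)R3 → (0, 1, 0, 0, 1)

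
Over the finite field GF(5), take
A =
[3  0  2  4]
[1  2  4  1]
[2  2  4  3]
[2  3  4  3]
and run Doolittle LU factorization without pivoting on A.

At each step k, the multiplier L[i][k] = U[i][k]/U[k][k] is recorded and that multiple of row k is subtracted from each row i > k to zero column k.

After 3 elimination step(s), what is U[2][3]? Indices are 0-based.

U[2][3] = 4

Step 1: pivot at (0,0) is 3.
  row1 ← row1 − (2)·row0  ⇒  L[1][0]=2, U row1=(0, 2, 0, 3)
  row2 ← row2 − (4)·row0  ⇒  L[2][0]=4, U row2=(0, 2, 1, 2)
  row3 ← row3 − (4)·row0  ⇒  L[3][0]=4, U row3=(0, 3, 1, 2)
Step 2: pivot at (1,1) is 2.
  row2 ← row2 − (1)·row1  ⇒  L[2][1]=1, U row2=(0, 0, 1, 4)
  row3 ← row3 − (4)·row1  ⇒  L[3][1]=4, U row3=(0, 0, 1, 0)
Step 3: pivot at (2,2) is 1.
  row3 ← row3 − (1)·row2  ⇒  L[3][2]=1, U row3=(0, 0, 0, 1)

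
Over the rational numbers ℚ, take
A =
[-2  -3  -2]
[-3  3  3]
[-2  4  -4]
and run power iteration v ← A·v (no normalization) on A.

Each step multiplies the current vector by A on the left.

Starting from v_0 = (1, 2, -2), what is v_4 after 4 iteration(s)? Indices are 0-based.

v_4 = (-862, 1269, -1830)

v_0 = (1, 2, -2).
v_1 = A·v_0 = (-4, -3, 14).
v_2 = A·v_1 = (-11, 45, -60).
v_3 = A·v_2 = (7, -12, 442).
v_4 = A·v_3 = (-862, 1269, -1830).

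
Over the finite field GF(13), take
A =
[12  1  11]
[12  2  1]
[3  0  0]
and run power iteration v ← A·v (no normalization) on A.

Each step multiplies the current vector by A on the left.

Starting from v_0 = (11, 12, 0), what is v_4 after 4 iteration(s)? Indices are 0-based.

v_0 = (11, 12, 0).
v_1 = A·v_0 = (1, 0, 7).
v_2 = A·v_1 = (11, 6, 3).
v_3 = A·v_2 = (2, 4, 7).
v_4 = A·v_3 = (1, 0, 6).

v_4 = (1, 0, 6)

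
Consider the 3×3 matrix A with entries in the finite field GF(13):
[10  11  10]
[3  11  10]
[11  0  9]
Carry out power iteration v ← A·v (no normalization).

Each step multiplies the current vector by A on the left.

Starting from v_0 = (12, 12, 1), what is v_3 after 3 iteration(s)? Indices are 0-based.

v_0 = (12, 12, 1).
v_1 = A·v_0 = (2, 9, 11).
v_2 = A·v_1 = (8, 7, 4).
v_3 = A·v_2 = (2, 11, 7).

v_3 = (2, 11, 7)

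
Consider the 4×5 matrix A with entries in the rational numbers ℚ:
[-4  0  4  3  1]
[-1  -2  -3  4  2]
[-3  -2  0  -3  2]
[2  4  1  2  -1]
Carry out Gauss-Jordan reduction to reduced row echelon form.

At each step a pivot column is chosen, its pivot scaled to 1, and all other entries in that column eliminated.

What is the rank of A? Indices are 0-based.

rank = 4

step 1: normalize row 0 (÷-4) = (1, 0, -1, -3/4, -1/4)
  row 1: subtract -1×row0 = (0, -2, -4, 13/4, 7/4)
  row 2: subtract -3×row0 = (0, -2, -3, -21/4, 5/4)
  row 3: subtract 2×row0 = (0, 4, 3, 7/2, -1/2)
step 2: normalize row 1 (÷-2) = (0, 1, 2, -13/8, -7/8)
  row 2: subtract -2×row1 = (0, 0, 1, -17/2, -1/2)
  row 3: subtract 4×row1 = (0, 0, -5, 10, 3)
step 3: normalize row 2 (÷1) = (0, 0, 1, -17/2, -1/2)
  row 0: subtract -1×row2 = (1, 0, 0, -37/4, -3/4)
  row 1: subtract 2×row2 = (0, 1, 0, 123/8, 1/8)
  row 3: subtract -5×row2 = (0, 0, 0, -65/2, 1/2)
step 4: normalize row 3 (÷-65/2) = (0, 0, 0, 1, -1/65)
  row 0: subtract -37/4×row3 = (1, 0, 0, 0, -58/65)
  row 1: subtract 123/8×row3 = (0, 1, 0, 0, 47/130)
  row 2: subtract -17/2×row3 = (0, 0, 1, 0, -41/65)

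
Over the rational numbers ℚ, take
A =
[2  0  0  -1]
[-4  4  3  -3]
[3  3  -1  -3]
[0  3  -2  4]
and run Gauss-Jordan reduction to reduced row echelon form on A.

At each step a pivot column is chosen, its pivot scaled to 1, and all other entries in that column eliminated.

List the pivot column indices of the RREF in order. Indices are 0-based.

pivot(0,0)=2: scale R0 → (1, 0, 0, -1/2)
  clear (1,0): R1 −= (-4)R0 → (0, 4, 3, -5)
  clear (2,0): R2 −= (3)R0 → (0, 3, -1, -3/2)
pivot(1,1)=4: scale R1 → (0, 1, 3/4, -5/4)
  clear (2,1): R2 −= (3)R1 → (0, 0, -13/4, 9/4)
  clear (3,1): R3 −= (3)R1 → (0, 0, -17/4, 31/4)
pivot(2,2)=-13/4: scale R2 → (0, 0, 1, -9/13)
  clear (1,2): R1 −= (3/4)R2 → (0, 1, 0, -19/26)
  clear (3,2): R3 −= (-17/4)R2 → (0, 0, 0, 125/26)
pivot(3,3)=125/26: scale R3 → (0, 0, 0, 1)
  clear (0,3): R0 −= (-1/2)R3 → (1, 0, 0, 0)
  clear (1,3): R1 −= (-19/26)R3 → (0, 1, 0, 0)
  clear (2,3): R2 −= (-9/13)R3 → (0, 0, 1, 0)

pivot columns: 0, 1, 2, 3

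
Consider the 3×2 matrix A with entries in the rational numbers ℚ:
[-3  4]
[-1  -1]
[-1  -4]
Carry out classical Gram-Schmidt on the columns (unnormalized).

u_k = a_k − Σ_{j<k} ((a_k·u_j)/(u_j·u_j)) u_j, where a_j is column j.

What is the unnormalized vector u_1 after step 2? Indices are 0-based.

Step 1: u_0 = a_0 = (-3, -1, -1).
Step 2: u_1 = a_1 − (-7/11)·u_0 = (23/11, -18/11, -51/11).

u_1 = (23/11, -18/11, -51/11)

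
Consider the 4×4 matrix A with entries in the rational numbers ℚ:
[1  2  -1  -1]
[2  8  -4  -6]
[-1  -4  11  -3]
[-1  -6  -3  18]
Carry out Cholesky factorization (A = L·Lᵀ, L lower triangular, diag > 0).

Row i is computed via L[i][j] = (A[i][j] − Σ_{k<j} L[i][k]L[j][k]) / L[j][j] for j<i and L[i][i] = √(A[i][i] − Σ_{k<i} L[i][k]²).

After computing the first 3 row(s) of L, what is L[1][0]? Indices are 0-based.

L[1][0] = 2

Step 1: L[0][0] = √(1) = 1.
  L[1][0] = (2) / L[0][0] = 2.
Step 2: L[1][1] = √(4) = 2.
  L[2][0] = (-1) / L[0][0] = -1.
  L[2][1] = (-2) / L[1][1] = -1.
Step 3: L[2][2] = √(9) = 3.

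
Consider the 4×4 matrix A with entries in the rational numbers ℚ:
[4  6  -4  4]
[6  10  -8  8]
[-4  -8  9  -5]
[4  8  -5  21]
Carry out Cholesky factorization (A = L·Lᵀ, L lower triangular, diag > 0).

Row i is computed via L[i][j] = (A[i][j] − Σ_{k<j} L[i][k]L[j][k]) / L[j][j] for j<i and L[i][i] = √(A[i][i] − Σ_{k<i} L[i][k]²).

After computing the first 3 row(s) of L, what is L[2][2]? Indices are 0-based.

Step 1: L[0][0] = √(4) = 2.
  L[1][0] = (6) / L[0][0] = 3.
Step 2: L[1][1] = √(1) = 1.
  L[2][0] = (-4) / L[0][0] = -2.
  L[2][1] = (-2) / L[1][1] = -2.
Step 3: L[2][2] = √(1) = 1.

L[2][2] = 1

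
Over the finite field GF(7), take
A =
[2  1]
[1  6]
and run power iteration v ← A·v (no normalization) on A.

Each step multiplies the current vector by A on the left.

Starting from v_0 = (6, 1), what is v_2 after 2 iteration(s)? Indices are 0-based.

v_0 = (6, 1).
v_1 = A·v_0 = (6, 5).
v_2 = A·v_1 = (3, 1).

v_2 = (3, 1)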